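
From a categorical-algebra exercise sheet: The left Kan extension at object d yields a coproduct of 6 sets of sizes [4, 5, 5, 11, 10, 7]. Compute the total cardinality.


Pointwise, the left Kan extension (Lan_F H)(d) is the colimit, indexed
by the comma category (F downarrow d), of H composed with the
projection (F downarrow d) -> C. Here that colimit is given
as a coproduct (disjoint union) of sets, so its cardinality is the
sum of the sizes of the summands.
Coproduct of sets with sizes: 4 + 5 + 5 + 11 + 10 + 7
= 42

42


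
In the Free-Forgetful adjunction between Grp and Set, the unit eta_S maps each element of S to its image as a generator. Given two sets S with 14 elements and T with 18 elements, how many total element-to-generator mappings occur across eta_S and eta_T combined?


The unit eta_X: X -> U(F(X)) of the Free-Forgetful adjunction
maps each element of X to a generator of F(X). For X = S + T (disjoint
union in Set), |S + T| = |S| + |T|.
Total mappings = 14 + 18 = 32.

32


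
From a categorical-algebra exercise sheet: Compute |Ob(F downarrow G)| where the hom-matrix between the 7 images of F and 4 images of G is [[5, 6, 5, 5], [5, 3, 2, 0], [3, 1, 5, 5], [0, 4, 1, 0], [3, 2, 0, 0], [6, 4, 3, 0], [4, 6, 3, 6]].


Objects of (F downarrow G) are triples (a, b, h: F(a)->G(b)).
The count equals the sum of all entries in the hom-matrix.
sum(row 0) = 21
sum(row 1) = 10
sum(row 2) = 14
sum(row 3) = 5
sum(row 4) = 5
sum(row 5) = 13
sum(row 6) = 19
Grand total = 87

87


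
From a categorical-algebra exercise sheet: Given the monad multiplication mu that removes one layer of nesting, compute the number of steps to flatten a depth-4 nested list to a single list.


Each application of mu: T^2 -> T removes one layer of nesting.
Starting at depth 4 (i.e., T^4(X)), we need to reach T(X).
Number of mu applications = 4 - 1 = 3

3


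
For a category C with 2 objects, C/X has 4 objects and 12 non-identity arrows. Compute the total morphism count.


In the slice category C/X, objects are morphisms to X.
Identity morphisms: 4 (one per object of C/X).
Non-identity morphisms: 12.
Total = 4 + 12 = 16

16


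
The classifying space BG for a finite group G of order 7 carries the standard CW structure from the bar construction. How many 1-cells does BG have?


In the bar-construction CW model of BG, the n-cells are indexed by
n-tuples [g_1|...|g_n] of non-identity elements of G (degenerate
simplices with some g_i = e do not contribute cells), so there are
(|G| - 1)^n n-cells.
For dim = 1 with |G| = 7:
cells = (7 - 1)^1 = 6^1 = 6

6


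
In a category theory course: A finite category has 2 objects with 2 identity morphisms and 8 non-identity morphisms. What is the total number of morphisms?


Each object has an identity morphism, giving 2 identities.
Adding the 8 non-identity morphisms:
Total = 2 + 8 = 10

10


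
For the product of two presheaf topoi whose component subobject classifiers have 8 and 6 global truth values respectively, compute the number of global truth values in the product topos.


In a product of presheaf topoi E_1 x E_2, the subobject classifier
is Omega = Omega_1 x Omega_2 (componentwise), so
|Omega(top)| = |Omega_1(top_1)| * |Omega_2(top_2)|.
= 8 * 6 = 48.

48


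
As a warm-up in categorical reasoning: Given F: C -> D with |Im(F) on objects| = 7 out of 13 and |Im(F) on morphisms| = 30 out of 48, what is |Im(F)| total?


The image of F consists of distinct objects and distinct morphisms.
|Im(F)| on objects = 7
|Im(F)| on morphisms = 30
Total image cardinality = 7 + 30 = 37

37


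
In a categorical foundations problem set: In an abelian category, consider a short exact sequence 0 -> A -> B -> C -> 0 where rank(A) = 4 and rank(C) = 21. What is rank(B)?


For a short exact sequence 0 -> A -> B -> C -> 0,
rank is additive: rank(B) = rank(A) + rank(C).
rank(B) = 4 + 21 = 25

25


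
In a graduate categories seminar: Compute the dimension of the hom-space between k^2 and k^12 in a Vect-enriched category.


In Vect-enriched categories, Hom(k^n, k^m) is the space of m x n matrices.
dim(Hom(k^2, k^12)) = 12 * 2 = 24

24


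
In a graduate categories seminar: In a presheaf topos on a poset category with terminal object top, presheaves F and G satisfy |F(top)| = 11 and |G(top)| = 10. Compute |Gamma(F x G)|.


Global sections of a presheaf on a poset with terminal top satisfy
Gamma(H) ~ H(top). Presheaves admit pointwise products, so
(F x G)(top) = F(top) x G(top) (Cartesian product).
|Gamma(F x G)| = |F(top)| * |G(top)| = 11 * 10 = 110.

110


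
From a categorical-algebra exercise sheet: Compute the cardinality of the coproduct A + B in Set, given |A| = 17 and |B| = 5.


In Set, the coproduct A + B is the disjoint union.
|A + B| = |A| + |B| = 17 + 5 = 22

22


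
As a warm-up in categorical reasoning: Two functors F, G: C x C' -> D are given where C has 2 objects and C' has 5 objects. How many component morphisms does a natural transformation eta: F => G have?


A natural transformation eta: F => G assigns one component morphism per
object of the domain category.
The domain is the product category C x C', so
|Ob(C x C')| = |Ob(C)| * |Ob(C')| = 2 * 5 = 10.
Therefore eta has 10 component morphisms.

10


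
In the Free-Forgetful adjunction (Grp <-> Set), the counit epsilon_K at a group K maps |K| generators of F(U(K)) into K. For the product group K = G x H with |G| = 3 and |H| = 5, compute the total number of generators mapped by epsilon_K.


The counit epsilon_K: F(U(K)) -> K of the Free-Forgetful adjunction
maps |K| generators of F(U(K)) into K. For K = G x H (the product group),
|G x H| = |G| * |H|.
Total generators mapped = 3 * 5 = 15.

15


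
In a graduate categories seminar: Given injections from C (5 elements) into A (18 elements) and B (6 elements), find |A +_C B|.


The pushout A +_C B identifies the images of C in A and B.
|A +_C B| = |A| + |B| - |C| (for injections).
= 18 + 6 - 5 = 19

19


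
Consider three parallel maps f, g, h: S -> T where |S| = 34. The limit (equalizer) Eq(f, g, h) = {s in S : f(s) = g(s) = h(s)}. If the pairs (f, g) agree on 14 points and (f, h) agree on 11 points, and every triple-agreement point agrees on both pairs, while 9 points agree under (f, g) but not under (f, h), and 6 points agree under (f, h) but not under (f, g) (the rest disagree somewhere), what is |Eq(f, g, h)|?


Eq(f, g, h) is the triple-agreement set: points in S where all three
maps take the same value. Using inclusion-exclusion on the pairwise data:
Pair (f, g) agrees on 14 points; pair (f, h) on 11 points.
Points agreeing under (f, g) but not (f, h) = 9; under (f, h) but not (f, g) = 6.
Triple-agreement = agreement-in-(f, g) minus points that agree under (f, g) but not (f, h):
|Eq(f, g, h)| = 14 - 9 = 5
(cross-check via (f, h): 11 - 6 = 5.)

5


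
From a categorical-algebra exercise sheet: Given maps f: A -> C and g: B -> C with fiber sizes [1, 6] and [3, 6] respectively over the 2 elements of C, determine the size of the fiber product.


The pullback A x_C B consists of pairs (a, b) with f(a) = g(b).
For each element c in C, the fiber product has |f^-1(c)| * |g^-1(c)| elements.
Summing over C: 1 * 3 + 6 * 6
= 3 + 36 = 39

39


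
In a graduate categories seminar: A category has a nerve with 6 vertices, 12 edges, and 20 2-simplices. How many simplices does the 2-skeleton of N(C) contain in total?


The 2-skeleton of the nerve N(C) consists of simplices in dimensions 0, 1, 2:
  |N(C)_0| = 6 (objects)
  |N(C)_1| = 12 (morphisms)
  |N(C)_2| = 20 (composable pairs)
Total = 6 + 12 + 20 = 38

38


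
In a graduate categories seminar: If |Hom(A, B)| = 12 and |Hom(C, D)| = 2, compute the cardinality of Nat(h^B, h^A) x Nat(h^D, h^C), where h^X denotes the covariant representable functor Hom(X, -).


By the Yoneda lemma, Nat(h^B, h^A) is isomorphic to Hom(A, B),
so |Nat(h^B, h^A)| = |Hom(A, B)| and |Nat(h^D, h^C)| = |Hom(C, D)|.
|Hom(A, B)| = 12, |Hom(C, D)| = 2.
|Nat(h^B, h^A) x Nat(h^D, h^C)| = 12 * 2 = 24

24


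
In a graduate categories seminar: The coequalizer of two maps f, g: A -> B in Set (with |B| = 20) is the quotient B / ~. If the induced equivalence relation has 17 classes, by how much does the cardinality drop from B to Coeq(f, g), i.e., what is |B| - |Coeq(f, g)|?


The coequalizer Coeq(f, g) = B / ~ has one element per equivalence class.
|B| = 20, |Coeq(f, g)| = 17.
|B| - |Coeq(f, g)| = 20 - 17 = 3.

3


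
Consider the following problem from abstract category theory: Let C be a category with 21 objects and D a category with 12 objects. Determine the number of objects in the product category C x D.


The product category C x D has objects that are pairs (c, d).
Number of pairs = |Ob(C)| * |Ob(D)| = 21 * 12 = 252

252


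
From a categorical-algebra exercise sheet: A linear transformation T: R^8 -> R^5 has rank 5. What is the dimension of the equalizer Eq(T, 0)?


The equalizer of f and the zero map is ker(f).
By the rank-nullity theorem: dim(ker(f)) = dim(domain) - rank(f).
dim(ker(f)) = 8 - 5 = 3

3


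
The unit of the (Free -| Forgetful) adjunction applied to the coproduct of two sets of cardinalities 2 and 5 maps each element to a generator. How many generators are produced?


The unit eta_X: X -> U(F(X)) of the Free-Forgetful adjunction
maps each element of X to a generator of F(X). For X = S + T (disjoint
union in Set), |S + T| = |S| + |T|.
Total mappings = 2 + 5 = 7.

7


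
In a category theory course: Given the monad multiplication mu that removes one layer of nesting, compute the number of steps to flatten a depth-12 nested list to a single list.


Each application of mu: T^2 -> T removes one layer of nesting.
Starting at depth 12 (i.e., T^12(X)), we need to reach T(X).
Number of mu applications = 12 - 1 = 11

11


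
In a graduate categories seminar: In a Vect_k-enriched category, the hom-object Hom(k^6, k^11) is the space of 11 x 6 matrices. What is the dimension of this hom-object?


In Vect-enriched categories, Hom(k^n, k^m) is the space of m x n matrices.
dim(Hom(k^6, k^11)) = 11 * 6 = 66

66


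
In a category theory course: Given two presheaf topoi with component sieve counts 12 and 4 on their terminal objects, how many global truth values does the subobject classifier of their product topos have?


In a product of presheaf topoi E_1 x E_2, the subobject classifier
is Omega = Omega_1 x Omega_2 (componentwise), so
|Omega(top)| = |Omega_1(top_1)| * |Omega_2(top_2)|.
= 12 * 4 = 48.

48


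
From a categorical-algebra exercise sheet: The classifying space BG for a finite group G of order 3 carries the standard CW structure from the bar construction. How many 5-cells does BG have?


In the bar-construction CW model of BG, the n-cells are indexed by
n-tuples [g_1|...|g_n] of non-identity elements of G (degenerate
simplices with some g_i = e do not contribute cells), so there are
(|G| - 1)^n n-cells.
For dim = 5 with |G| = 3:
cells = (3 - 1)^5 = 2^5 = 32

32


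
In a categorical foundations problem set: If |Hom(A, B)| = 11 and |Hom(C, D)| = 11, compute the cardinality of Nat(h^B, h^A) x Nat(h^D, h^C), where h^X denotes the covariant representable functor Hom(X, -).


By the Yoneda lemma, Nat(h^B, h^A) is isomorphic to Hom(A, B),
so |Nat(h^B, h^A)| = |Hom(A, B)| and |Nat(h^D, h^C)| = |Hom(C, D)|.
|Hom(A, B)| = 11, |Hom(C, D)| = 11.
|Nat(h^B, h^A) x Nat(h^D, h^C)| = 11 * 11 = 121

121


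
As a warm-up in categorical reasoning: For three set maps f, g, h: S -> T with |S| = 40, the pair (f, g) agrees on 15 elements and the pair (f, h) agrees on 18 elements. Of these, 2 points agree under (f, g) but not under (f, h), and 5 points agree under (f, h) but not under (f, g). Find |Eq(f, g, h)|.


Eq(f, g, h) is the triple-agreement set: points in S where all three
maps take the same value. Using inclusion-exclusion on the pairwise data:
Pair (f, g) agrees on 15 points; pair (f, h) on 18 points.
Points agreeing under (f, g) but not (f, h) = 2; under (f, h) but not (f, g) = 5.
Triple-agreement = agreement-in-(f, g) minus points that agree under (f, g) but not (f, h):
|Eq(f, g, h)| = 15 - 2 = 13
(cross-check via (f, h): 18 - 5 = 13.)

13


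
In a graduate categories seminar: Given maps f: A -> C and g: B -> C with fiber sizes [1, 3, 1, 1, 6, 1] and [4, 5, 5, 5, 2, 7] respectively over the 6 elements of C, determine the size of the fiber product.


The pullback A x_C B consists of pairs (a, b) with f(a) = g(b).
For each element c in C, the fiber product has |f^-1(c)| * |g^-1(c)| elements.
Summing over C: 1 * 4 + 3 * 5 + 1 * 5 + 1 * 5 + 6 * 2 + 1 * 7
= 4 + 15 + 5 + 5 + 12 + 7 = 48

48


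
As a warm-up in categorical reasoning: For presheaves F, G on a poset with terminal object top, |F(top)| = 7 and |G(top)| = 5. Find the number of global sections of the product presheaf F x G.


Global sections of a presheaf on a poset with terminal top satisfy
Gamma(H) ~ H(top). Presheaves admit pointwise products, so
(F x G)(top) = F(top) x G(top) (Cartesian product).
|Gamma(F x G)| = |F(top)| * |G(top)| = 7 * 5 = 35.

35


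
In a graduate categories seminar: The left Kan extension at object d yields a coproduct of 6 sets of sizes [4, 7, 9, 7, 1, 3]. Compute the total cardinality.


Pointwise, the left Kan extension (Lan_F H)(d) is the colimit, indexed
by the comma category (F downarrow d), of H composed with the
projection (F downarrow d) -> C. Here that colimit is given
as a coproduct (disjoint union) of sets, so its cardinality is the
sum of the sizes of the summands.
Coproduct of sets with sizes: 4 + 7 + 9 + 7 + 1 + 3
= 31

31


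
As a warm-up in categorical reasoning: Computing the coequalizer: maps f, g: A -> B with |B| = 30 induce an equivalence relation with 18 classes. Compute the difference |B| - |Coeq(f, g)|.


The coequalizer Coeq(f, g) = B / ~ has one element per equivalence class.
|B| = 30, |Coeq(f, g)| = 18.
|B| - |Coeq(f, g)| = 30 - 18 = 12.

12


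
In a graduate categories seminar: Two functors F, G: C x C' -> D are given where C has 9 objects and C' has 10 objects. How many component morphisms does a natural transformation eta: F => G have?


A natural transformation eta: F => G assigns one component morphism per
object of the domain category.
The domain is the product category C x C', so
|Ob(C x C')| = |Ob(C)| * |Ob(C')| = 9 * 10 = 90.
Therefore eta has 90 component morphisms.

90


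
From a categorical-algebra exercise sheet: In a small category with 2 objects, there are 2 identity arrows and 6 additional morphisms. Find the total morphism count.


Each object has an identity morphism, giving 2 identities.
Adding the 6 non-identity morphisms:
Total = 2 + 6 = 8

8


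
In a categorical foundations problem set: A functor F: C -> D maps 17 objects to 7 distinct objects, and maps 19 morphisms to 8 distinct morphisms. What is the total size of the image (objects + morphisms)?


The image of F consists of distinct objects and distinct morphisms.
|Im(F)| on objects = 7
|Im(F)| on morphisms = 8
Total image cardinality = 7 + 8 = 15

15


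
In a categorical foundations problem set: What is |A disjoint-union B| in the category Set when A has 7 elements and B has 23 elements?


In Set, the coproduct A + B is the disjoint union.
|A + B| = |A| + |B| = 7 + 23 = 30

30


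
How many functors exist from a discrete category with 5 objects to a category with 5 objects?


A functor from a discrete category C to D is determined by
where each object maps. Each of the 5 objects of C can map
to any of the 5 objects of D independently.
Number of functors = 5^5 = 3125

3125


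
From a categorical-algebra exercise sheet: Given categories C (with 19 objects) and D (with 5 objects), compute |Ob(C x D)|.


The product category C x D has objects that are pairs (c, d).
Number of pairs = |Ob(C)| * |Ob(D)| = 19 * 5 = 95

95


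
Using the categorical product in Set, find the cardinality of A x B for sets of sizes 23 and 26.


In Set, the product A x B is the Cartesian product.
By the universal property, |A x B| = |A| * |B|.
|A x B| = 23 * 26 = 598

598


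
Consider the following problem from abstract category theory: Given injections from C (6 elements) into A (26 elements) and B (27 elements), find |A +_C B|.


The pushout A +_C B identifies the images of C in A and B.
|A +_C B| = |A| + |B| - |C| (for injections).
= 26 + 27 - 6 = 47

47


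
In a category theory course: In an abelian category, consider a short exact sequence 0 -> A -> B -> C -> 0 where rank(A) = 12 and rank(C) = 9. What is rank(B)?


For a short exact sequence 0 -> A -> B -> C -> 0,
rank is additive: rank(B) = rank(A) + rank(C).
rank(B) = 12 + 9 = 21

21


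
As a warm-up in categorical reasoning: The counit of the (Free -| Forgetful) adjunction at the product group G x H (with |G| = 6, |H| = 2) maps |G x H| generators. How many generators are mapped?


The counit epsilon_K: F(U(K)) -> K of the Free-Forgetful adjunction
maps |K| generators of F(U(K)) into K. For K = G x H (the product group),
|G x H| = |G| * |H|.
Total generators mapped = 6 * 2 = 12.

12


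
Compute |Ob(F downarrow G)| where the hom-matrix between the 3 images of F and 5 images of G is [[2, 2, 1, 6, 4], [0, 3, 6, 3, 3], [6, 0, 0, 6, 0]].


Objects of (F downarrow G) are triples (a, b, h: F(a)->G(b)).
The count equals the sum of all entries in the hom-matrix.
sum(row 0) = 15
sum(row 1) = 15
sum(row 2) = 12
Grand total = 42

42


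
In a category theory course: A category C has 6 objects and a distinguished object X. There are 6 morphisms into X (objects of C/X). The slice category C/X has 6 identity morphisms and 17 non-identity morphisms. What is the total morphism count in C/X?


In the slice category C/X, objects are morphisms to X.
Identity morphisms: 6 (one per object of C/X).
Non-identity morphisms: 17.
Total = 6 + 17 = 23

23


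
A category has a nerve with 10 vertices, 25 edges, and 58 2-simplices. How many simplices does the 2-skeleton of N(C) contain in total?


The 2-skeleton of the nerve N(C) consists of simplices in dimensions 0, 1, 2:
  |N(C)_0| = 10 (objects)
  |N(C)_1| = 25 (morphisms)
  |N(C)_2| = 58 (composable pairs)
Total = 10 + 25 + 58 = 93

93


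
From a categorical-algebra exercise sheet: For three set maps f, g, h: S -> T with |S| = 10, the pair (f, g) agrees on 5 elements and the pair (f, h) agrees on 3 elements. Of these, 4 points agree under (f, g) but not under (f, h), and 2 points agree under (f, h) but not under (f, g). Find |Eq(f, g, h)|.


Eq(f, g, h) is the triple-agreement set: points in S where all three
maps take the same value. Using inclusion-exclusion on the pairwise data:
Pair (f, g) agrees on 5 points; pair (f, h) on 3 points.
Points agreeing under (f, g) but not (f, h) = 4; under (f, h) but not (f, g) = 2.
Triple-agreement = agreement-in-(f, g) minus points that agree under (f, g) but not (f, h):
|Eq(f, g, h)| = 5 - 4 = 1
(cross-check via (f, h): 3 - 2 = 1.)

1


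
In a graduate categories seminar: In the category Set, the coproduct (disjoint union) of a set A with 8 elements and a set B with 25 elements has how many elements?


In Set, the coproduct A + B is the disjoint union.
|A + B| = |A| + |B| = 8 + 25 = 33

33


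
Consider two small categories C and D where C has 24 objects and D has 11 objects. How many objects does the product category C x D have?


The product category C x D has objects that are pairs (c, d).
Number of pairs = |Ob(C)| * |Ob(D)| = 24 * 11 = 264

264


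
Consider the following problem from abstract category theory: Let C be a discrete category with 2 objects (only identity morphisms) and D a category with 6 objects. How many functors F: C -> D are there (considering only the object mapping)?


A functor from a discrete category C to D is determined by
where each object maps. Each of the 2 objects of C can map
to any of the 6 objects of D independently.
Number of functors = 6^2 = 36

36


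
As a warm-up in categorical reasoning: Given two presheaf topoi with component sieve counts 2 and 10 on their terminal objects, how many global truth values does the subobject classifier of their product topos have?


In a product of presheaf topoi E_1 x E_2, the subobject classifier
is Omega = Omega_1 x Omega_2 (componentwise), so
|Omega(top)| = |Omega_1(top_1)| * |Omega_2(top_2)|.
= 2 * 10 = 20.

20


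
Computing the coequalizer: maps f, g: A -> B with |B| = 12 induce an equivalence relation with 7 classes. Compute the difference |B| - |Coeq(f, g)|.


The coequalizer Coeq(f, g) = B / ~ has one element per equivalence class.
|B| = 12, |Coeq(f, g)| = 7.
|B| - |Coeq(f, g)| = 12 - 7 = 5.

5


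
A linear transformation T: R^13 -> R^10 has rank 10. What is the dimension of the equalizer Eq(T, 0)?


The equalizer of f and the zero map is ker(f).
By the rank-nullity theorem: dim(ker(f)) = dim(domain) - rank(f).
dim(ker(f)) = 13 - 10 = 3

3


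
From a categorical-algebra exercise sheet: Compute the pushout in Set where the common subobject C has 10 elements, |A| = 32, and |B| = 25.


The pushout A +_C B identifies the images of C in A and B.
|A +_C B| = |A| + |B| - |C| (for injections).
= 32 + 25 - 10 = 47

47


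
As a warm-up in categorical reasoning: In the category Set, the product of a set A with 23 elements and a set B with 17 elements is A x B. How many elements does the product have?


In Set, the product A x B is the Cartesian product.
By the universal property, |A x B| = |A| * |B|.
|A x B| = 23 * 17 = 391

391


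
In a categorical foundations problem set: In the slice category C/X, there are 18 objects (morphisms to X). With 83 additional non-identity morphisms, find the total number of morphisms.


In the slice category C/X, objects are morphisms to X.
Identity morphisms: 18 (one per object of C/X).
Non-identity morphisms: 83.
Total = 18 + 83 = 101

101


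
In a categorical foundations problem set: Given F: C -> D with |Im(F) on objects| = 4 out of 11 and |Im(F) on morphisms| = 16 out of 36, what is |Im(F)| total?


The image of F consists of distinct objects and distinct morphisms.
|Im(F)| on objects = 4
|Im(F)| on morphisms = 16
Total image cardinality = 4 + 16 = 20

20


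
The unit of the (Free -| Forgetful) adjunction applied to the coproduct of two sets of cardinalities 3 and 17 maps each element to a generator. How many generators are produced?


The unit eta_X: X -> U(F(X)) of the Free-Forgetful adjunction
maps each element of X to a generator of F(X). For X = S + T (disjoint
union in Set), |S + T| = |S| + |T|.
Total mappings = 3 + 17 = 20.

20


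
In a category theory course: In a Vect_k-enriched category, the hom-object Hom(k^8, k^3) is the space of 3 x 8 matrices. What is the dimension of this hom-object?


In Vect-enriched categories, Hom(k^n, k^m) is the space of m x n matrices.
dim(Hom(k^8, k^3)) = 3 * 8 = 24

24


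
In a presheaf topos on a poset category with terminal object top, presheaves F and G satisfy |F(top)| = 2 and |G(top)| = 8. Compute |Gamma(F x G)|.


Global sections of a presheaf on a poset with terminal top satisfy
Gamma(H) ~ H(top). Presheaves admit pointwise products, so
(F x G)(top) = F(top) x G(top) (Cartesian product).
|Gamma(F x G)| = |F(top)| * |G(top)| = 2 * 8 = 16.

16


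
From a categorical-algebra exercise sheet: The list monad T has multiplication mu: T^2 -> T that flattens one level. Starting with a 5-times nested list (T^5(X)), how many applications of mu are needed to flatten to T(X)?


Each application of mu: T^2 -> T removes one layer of nesting.
Starting at depth 5 (i.e., T^5(X)), we need to reach T(X).
Number of mu applications = 5 - 1 = 4

4


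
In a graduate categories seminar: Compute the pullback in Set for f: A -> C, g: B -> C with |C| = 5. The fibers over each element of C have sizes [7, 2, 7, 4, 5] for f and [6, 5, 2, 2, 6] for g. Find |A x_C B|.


The pullback A x_C B consists of pairs (a, b) with f(a) = g(b).
For each element c in C, the fiber product has |f^-1(c)| * |g^-1(c)| elements.
Summing over C: 7 * 6 + 2 * 5 + 7 * 2 + 4 * 2 + 5 * 6
= 42 + 10 + 14 + 8 + 30 = 104

104


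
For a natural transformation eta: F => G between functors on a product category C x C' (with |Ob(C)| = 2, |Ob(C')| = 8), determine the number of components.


A natural transformation eta: F => G assigns one component morphism per
object of the domain category.
The domain is the product category C x C', so
|Ob(C x C')| = |Ob(C)| * |Ob(C')| = 2 * 8 = 16.
Therefore eta has 16 component morphisms.

16


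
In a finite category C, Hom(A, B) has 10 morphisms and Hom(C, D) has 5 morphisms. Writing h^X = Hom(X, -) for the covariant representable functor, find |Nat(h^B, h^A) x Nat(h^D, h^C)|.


By the Yoneda lemma, Nat(h^B, h^A) is isomorphic to Hom(A, B),
so |Nat(h^B, h^A)| = |Hom(A, B)| and |Nat(h^D, h^C)| = |Hom(C, D)|.
|Hom(A, B)| = 10, |Hom(C, D)| = 5.
|Nat(h^B, h^A) x Nat(h^D, h^C)| = 10 * 5 = 50

50


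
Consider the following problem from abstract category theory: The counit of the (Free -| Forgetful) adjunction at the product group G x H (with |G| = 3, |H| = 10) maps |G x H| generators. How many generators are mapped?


The counit epsilon_K: F(U(K)) -> K of the Free-Forgetful adjunction
maps |K| generators of F(U(K)) into K. For K = G x H (the product group),
|G x H| = |G| * |H|.
Total generators mapped = 3 * 10 = 30.

30


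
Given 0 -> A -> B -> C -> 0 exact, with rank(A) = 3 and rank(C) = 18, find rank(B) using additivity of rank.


For a short exact sequence 0 -> A -> B -> C -> 0,
rank is additive: rank(B) = rank(A) + rank(C).
rank(B) = 3 + 18 = 21

21


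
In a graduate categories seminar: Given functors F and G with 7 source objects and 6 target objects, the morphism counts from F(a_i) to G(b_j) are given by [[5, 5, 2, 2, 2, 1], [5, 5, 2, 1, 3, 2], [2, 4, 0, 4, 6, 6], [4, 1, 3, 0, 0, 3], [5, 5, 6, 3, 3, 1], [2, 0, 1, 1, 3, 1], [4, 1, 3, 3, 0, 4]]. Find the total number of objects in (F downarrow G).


Objects of (F downarrow G) are triples (a, b, h: F(a)->G(b)).
The count equals the sum of all entries in the hom-matrix.
sum(row 0) = 17
sum(row 1) = 18
sum(row 2) = 22
sum(row 3) = 11
sum(row 4) = 23
sum(row 5) = 8
sum(row 6) = 15
Grand total = 114

114


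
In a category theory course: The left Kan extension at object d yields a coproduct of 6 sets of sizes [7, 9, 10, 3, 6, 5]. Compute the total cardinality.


Pointwise, the left Kan extension (Lan_F H)(d) is the colimit, indexed
by the comma category (F downarrow d), of H composed with the
projection (F downarrow d) -> C. Here that colimit is given
as a coproduct (disjoint union) of sets, so its cardinality is the
sum of the sizes of the summands.
Coproduct of sets with sizes: 7 + 9 + 10 + 3 + 6 + 5
= 40

40


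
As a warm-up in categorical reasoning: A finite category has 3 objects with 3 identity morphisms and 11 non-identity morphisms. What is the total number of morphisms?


Each object has an identity morphism, giving 3 identities.
Adding the 11 non-identity morphisms:
Total = 3 + 11 = 14

14


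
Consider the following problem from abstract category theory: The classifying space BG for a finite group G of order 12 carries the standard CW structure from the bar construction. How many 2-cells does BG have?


In the bar-construction CW model of BG, the n-cells are indexed by
n-tuples [g_1|...|g_n] of non-identity elements of G (degenerate
simplices with some g_i = e do not contribute cells), so there are
(|G| - 1)^n n-cells.
For dim = 2 with |G| = 12:
cells = (12 - 1)^2 = 11^2 = 121

121


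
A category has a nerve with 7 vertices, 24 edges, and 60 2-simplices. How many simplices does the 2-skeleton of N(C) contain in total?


The 2-skeleton of the nerve N(C) consists of simplices in dimensions 0, 1, 2:
  |N(C)_0| = 7 (objects)
  |N(C)_1| = 24 (morphisms)
  |N(C)_2| = 60 (composable pairs)
Total = 7 + 24 + 60 = 91

91


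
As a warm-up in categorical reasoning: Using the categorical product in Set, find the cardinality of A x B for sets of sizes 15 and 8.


In Set, the product A x B is the Cartesian product.
By the universal property, |A x B| = |A| * |B|.
|A x B| = 15 * 8 = 120

120


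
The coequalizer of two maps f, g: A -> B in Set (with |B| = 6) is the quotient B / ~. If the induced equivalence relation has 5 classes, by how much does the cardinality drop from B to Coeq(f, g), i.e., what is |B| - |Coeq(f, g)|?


The coequalizer Coeq(f, g) = B / ~ has one element per equivalence class.
|B| = 6, |Coeq(f, g)| = 5.
|B| - |Coeq(f, g)| = 6 - 5 = 1.

1


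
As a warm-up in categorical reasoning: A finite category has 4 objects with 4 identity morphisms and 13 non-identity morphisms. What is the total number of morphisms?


Each object has an identity morphism, giving 4 identities.
Adding the 13 non-identity morphisms:
Total = 4 + 13 = 17

17


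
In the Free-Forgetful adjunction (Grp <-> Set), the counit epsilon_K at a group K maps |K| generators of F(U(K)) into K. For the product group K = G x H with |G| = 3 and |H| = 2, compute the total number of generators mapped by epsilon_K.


The counit epsilon_K: F(U(K)) -> K of the Free-Forgetful adjunction
maps |K| generators of F(U(K)) into K. For K = G x H (the product group),
|G x H| = |G| * |H|.
Total generators mapped = 3 * 2 = 6.

6


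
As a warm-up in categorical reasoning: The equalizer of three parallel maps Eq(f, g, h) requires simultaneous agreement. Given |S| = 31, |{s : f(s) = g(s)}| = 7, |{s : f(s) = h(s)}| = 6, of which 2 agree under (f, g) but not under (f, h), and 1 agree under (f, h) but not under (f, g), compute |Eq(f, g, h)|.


Eq(f, g, h) is the triple-agreement set: points in S where all three
maps take the same value. Using inclusion-exclusion on the pairwise data:
Pair (f, g) agrees on 7 points; pair (f, h) on 6 points.
Points agreeing under (f, g) but not (f, h) = 2; under (f, h) but not (f, g) = 1.
Triple-agreement = agreement-in-(f, g) minus points that agree under (f, g) but not (f, h):
|Eq(f, g, h)| = 7 - 2 = 5
(cross-check via (f, h): 6 - 1 = 5.)

5


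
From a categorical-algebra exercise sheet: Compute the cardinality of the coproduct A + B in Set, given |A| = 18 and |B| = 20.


In Set, the coproduct A + B is the disjoint union.
|A + B| = |A| + |B| = 18 + 20 = 38

38


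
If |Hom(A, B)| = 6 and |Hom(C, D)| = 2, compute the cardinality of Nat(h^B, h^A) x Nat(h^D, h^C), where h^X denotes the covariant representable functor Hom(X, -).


By the Yoneda lemma, Nat(h^B, h^A) is isomorphic to Hom(A, B),
so |Nat(h^B, h^A)| = |Hom(A, B)| and |Nat(h^D, h^C)| = |Hom(C, D)|.
|Hom(A, B)| = 6, |Hom(C, D)| = 2.
|Nat(h^B, h^A) x Nat(h^D, h^C)| = 6 * 2 = 12

12


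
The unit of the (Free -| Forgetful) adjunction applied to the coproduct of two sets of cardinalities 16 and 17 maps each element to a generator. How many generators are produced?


The unit eta_X: X -> U(F(X)) of the Free-Forgetful adjunction
maps each element of X to a generator of F(X). For X = S + T (disjoint
union in Set), |S + T| = |S| + |T|.
Total mappings = 16 + 17 = 33.

33


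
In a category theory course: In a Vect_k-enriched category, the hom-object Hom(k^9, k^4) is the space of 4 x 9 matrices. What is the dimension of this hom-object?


In Vect-enriched categories, Hom(k^n, k^m) is the space of m x n matrices.
dim(Hom(k^9, k^4)) = 4 * 9 = 36

36


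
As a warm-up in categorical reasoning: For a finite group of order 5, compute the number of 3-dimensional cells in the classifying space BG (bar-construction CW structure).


In the bar-construction CW model of BG, the n-cells are indexed by
n-tuples [g_1|...|g_n] of non-identity elements of G (degenerate
simplices with some g_i = e do not contribute cells), so there are
(|G| - 1)^n n-cells.
For dim = 3 with |G| = 5:
cells = (5 - 1)^3 = 4^3 = 64

64


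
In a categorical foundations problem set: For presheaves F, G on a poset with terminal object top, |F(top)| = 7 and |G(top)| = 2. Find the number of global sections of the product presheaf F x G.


Global sections of a presheaf on a poset with terminal top satisfy
Gamma(H) ~ H(top). Presheaves admit pointwise products, so
(F x G)(top) = F(top) x G(top) (Cartesian product).
|Gamma(F x G)| = |F(top)| * |G(top)| = 7 * 2 = 14.

14


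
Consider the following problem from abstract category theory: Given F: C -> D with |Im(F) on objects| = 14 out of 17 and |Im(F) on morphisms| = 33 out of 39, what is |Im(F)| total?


The image of F consists of distinct objects and distinct morphisms.
|Im(F)| on objects = 14
|Im(F)| on morphisms = 33
Total image cardinality = 14 + 33 = 47

47


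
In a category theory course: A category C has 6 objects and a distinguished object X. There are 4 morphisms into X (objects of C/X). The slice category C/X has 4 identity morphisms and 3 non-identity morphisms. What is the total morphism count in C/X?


In the slice category C/X, objects are morphisms to X.
Identity morphisms: 4 (one per object of C/X).
Non-identity morphisms: 3.
Total = 4 + 3 = 7

7


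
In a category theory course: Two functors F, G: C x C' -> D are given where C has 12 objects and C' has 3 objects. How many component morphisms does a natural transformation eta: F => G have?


A natural transformation eta: F => G assigns one component morphism per
object of the domain category.
The domain is the product category C x C', so
|Ob(C x C')| = |Ob(C)| * |Ob(C')| = 12 * 3 = 36.
Therefore eta has 36 component morphisms.

36


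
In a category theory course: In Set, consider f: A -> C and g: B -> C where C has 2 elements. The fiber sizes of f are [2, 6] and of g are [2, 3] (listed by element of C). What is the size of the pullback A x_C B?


The pullback A x_C B consists of pairs (a, b) with f(a) = g(b).
For each element c in C, the fiber product has |f^-1(c)| * |g^-1(c)| elements.
Summing over C: 2 * 2 + 6 * 3
= 4 + 18 = 22

22


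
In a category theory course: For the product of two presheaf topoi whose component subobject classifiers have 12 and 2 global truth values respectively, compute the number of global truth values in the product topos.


In a product of presheaf topoi E_1 x E_2, the subobject classifier
is Omega = Omega_1 x Omega_2 (componentwise), so
|Omega(top)| = |Omega_1(top_1)| * |Omega_2(top_2)|.
= 12 * 2 = 24.

24


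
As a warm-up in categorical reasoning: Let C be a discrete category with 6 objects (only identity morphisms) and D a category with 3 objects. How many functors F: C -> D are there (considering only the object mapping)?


A functor from a discrete category C to D is determined by
where each object maps. Each of the 6 objects of C can map
to any of the 3 objects of D independently.
Number of functors = 3^6 = 729

729


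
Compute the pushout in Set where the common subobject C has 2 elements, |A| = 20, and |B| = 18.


The pushout A +_C B identifies the images of C in A and B.
|A +_C B| = |A| + |B| - |C| (for injections).
= 20 + 18 - 2 = 36

36


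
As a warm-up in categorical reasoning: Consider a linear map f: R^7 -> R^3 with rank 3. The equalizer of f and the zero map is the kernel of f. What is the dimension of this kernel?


The equalizer of f and the zero map is ker(f).
By the rank-nullity theorem: dim(ker(f)) = dim(domain) - rank(f).
dim(ker(f)) = 7 - 3 = 4

4


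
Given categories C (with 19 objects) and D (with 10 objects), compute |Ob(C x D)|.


The product category C x D has objects that are pairs (c, d).
Number of pairs = |Ob(C)| * |Ob(D)| = 19 * 10 = 190

190


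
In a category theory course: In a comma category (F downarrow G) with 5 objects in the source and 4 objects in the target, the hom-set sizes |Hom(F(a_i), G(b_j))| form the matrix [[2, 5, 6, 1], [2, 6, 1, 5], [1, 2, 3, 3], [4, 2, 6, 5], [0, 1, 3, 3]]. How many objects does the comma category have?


Objects of (F downarrow G) are triples (a, b, h: F(a)->G(b)).
The count equals the sum of all entries in the hom-matrix.
sum(row 0) = 14
sum(row 1) = 14
sum(row 2) = 9
sum(row 3) = 17
sum(row 4) = 7
Grand total = 61

61


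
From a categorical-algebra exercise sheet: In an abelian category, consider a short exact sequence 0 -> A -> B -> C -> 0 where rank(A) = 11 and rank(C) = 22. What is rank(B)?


For a short exact sequence 0 -> A -> B -> C -> 0,
rank is additive: rank(B) = rank(A) + rank(C).
rank(B) = 11 + 22 = 33

33


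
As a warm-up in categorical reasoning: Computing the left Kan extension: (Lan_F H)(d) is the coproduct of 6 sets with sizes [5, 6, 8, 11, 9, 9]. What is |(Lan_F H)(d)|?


Pointwise, the left Kan extension (Lan_F H)(d) is the colimit, indexed
by the comma category (F downarrow d), of H composed with the
projection (F downarrow d) -> C. Here that colimit is given
as a coproduct (disjoint union) of sets, so its cardinality is the
sum of the sizes of the summands.
Coproduct of sets with sizes: 5 + 6 + 8 + 11 + 9 + 9
= 48

48


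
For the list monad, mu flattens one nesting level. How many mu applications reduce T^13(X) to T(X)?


Each application of mu: T^2 -> T removes one layer of nesting.
Starting at depth 13 (i.e., T^13(X)), we need to reach T(X).
Number of mu applications = 13 - 1 = 12

12


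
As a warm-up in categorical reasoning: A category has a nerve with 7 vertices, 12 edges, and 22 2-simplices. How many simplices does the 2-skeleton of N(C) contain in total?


The 2-skeleton of the nerve N(C) consists of simplices in dimensions 0, 1, 2:
  |N(C)_0| = 7 (objects)
  |N(C)_1| = 12 (morphisms)
  |N(C)_2| = 22 (composable pairs)
Total = 7 + 12 + 22 = 41

41


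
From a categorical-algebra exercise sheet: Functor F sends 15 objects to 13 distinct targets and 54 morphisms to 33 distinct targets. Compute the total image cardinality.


The image of F consists of distinct objects and distinct morphisms.
|Im(F)| on objects = 13
|Im(F)| on morphisms = 33
Total image cardinality = 13 + 33 = 46

46


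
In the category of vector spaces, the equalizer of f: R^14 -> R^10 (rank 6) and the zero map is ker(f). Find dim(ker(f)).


The equalizer of f and the zero map is ker(f).
By the rank-nullity theorem: dim(ker(f)) = dim(domain) - rank(f).
dim(ker(f)) = 14 - 6 = 8

8


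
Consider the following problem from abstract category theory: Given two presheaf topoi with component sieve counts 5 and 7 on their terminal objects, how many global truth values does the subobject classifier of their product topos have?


In a product of presheaf topoi E_1 x E_2, the subobject classifier
is Omega = Omega_1 x Omega_2 (componentwise), so
|Omega(top)| = |Omega_1(top_1)| * |Omega_2(top_2)|.
= 5 * 7 = 35.

35


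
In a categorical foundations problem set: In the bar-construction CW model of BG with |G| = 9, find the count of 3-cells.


In the bar-construction CW model of BG, the n-cells are indexed by
n-tuples [g_1|...|g_n] of non-identity elements of G (degenerate
simplices with some g_i = e do not contribute cells), so there are
(|G| - 1)^n n-cells.
For dim = 3 with |G| = 9:
cells = (9 - 1)^3 = 8^3 = 512

512


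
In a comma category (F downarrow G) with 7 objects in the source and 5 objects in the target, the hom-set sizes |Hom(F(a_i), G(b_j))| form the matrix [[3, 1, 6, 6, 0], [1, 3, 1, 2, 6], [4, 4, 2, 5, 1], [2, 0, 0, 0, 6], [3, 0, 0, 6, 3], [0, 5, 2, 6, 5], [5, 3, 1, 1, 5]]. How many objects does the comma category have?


Objects of (F downarrow G) are triples (a, b, h: F(a)->G(b)).
The count equals the sum of all entries in the hom-matrix.
sum(row 0) = 16
sum(row 1) = 13
sum(row 2) = 16
sum(row 3) = 8
sum(row 4) = 12
sum(row 5) = 18
sum(row 6) = 15
Grand total = 98

98


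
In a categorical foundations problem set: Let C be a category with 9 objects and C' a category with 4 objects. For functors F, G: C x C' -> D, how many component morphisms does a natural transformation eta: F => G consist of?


A natural transformation eta: F => G assigns one component morphism per
object of the domain category.
The domain is the product category C x C', so
|Ob(C x C')| = |Ob(C)| * |Ob(C')| = 9 * 4 = 36.
Therefore eta has 36 component morphisms.

36
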